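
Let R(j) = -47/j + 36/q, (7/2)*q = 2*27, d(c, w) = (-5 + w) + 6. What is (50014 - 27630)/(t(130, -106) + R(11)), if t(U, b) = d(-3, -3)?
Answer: -369336/65 ≈ -5682.1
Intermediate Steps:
d(c, w) = 1 + w
q = 108/7 (q = 2*(2*27)/7 = (2/7)*54 = 108/7 ≈ 15.429)
t(U, b) = -2 (t(U, b) = 1 - 3 = -2)
R(j) = 7/3 - 47/j (R(j) = -47/j + 36/(108/7) = -47/j + 36*(7/108) = -47/j + 7/3 = 7/3 - 47/j)
(50014 - 27630)/(t(130, -106) + R(11)) = (50014 - 27630)/(-2 + (7/3 - 47/11)) = 22384/(-2 + (7/3 - 47*1/11)) = 22384/(-2 + (7/3 - 47/11)) = 22384/(-2 - 64/33) = 22384/(-130/33) = 22384*(-33/130) = -369336/65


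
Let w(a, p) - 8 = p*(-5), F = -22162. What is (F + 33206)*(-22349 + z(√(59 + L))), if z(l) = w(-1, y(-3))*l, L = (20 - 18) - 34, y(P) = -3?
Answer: -246822356 + 762036*√3 ≈ -2.4550e+8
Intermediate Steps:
L = -32 (L = 2 - 34 = -32)
w(a, p) = 8 - 5*p (w(a, p) = 8 + p*(-5) = 8 - 5*p)
z(l) = 23*l (z(l) = (8 - 5*(-3))*l = (8 + 15)*l = 23*l)
(F + 33206)*(-22349 + z(√(59 + L))) = (-22162 + 33206)*(-22349 + 23*√(59 - 32)) = 11044*(-22349 + 23*√27) = 11044*(-22349 + 23*(3*√3)) = 11044*(-22349 + 69*√3) = -246822356 + 762036*√3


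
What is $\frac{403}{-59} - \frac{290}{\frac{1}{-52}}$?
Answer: $\frac{889317}{59} \approx 15073.0$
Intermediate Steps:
$\frac{403}{-59} - \frac{290}{\frac{1}{-52}} = 403 \left(- \frac{1}{59}\right) - \frac{290}{- \frac{1}{52}} = - \frac{403}{59} - -15080 = - \frac{403}{59} + 15080 = \frac{889317}{59}$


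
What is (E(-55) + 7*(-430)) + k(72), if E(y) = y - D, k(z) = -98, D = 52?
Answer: -3215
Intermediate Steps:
E(y) = -52 + y (E(y) = y - 1*52 = y - 52 = -52 + y)
(E(-55) + 7*(-430)) + k(72) = ((-52 - 55) + 7*(-430)) - 98 = (-107 - 3010) - 98 = -3117 - 98 = -3215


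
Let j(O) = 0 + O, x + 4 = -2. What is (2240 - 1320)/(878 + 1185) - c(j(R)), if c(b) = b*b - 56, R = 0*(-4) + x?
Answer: 42180/2063 ≈ 20.446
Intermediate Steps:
x = -6 (x = -4 - 2 = -6)
R = -6 (R = 0*(-4) - 6 = 0 - 6 = -6)
j(O) = O
c(b) = -56 + b**2 (c(b) = b**2 - 56 = -56 + b**2)
(2240 - 1320)/(878 + 1185) - c(j(R)) = (2240 - 1320)/(878 + 1185) - (-56 + (-6)**2) = 920/2063 - (-56 + 36) = 920*(1/2063) - 1*(-20) = 920/2063 + 20 = 42180/2063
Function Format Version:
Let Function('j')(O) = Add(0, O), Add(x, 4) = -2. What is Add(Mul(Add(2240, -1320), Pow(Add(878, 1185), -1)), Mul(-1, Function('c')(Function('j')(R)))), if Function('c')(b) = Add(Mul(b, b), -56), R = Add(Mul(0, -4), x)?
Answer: Rational(42180, 2063) ≈ 20.446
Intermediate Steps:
x = -6 (x = Add(-4, -2) = -6)
R = -6 (R = Add(Mul(0, -4), -6) = Add(0, -6) = -6)
Function('j')(O) = O
Function('c')(b) = Add(-56, Pow(b, 2)) (Function('c')(b) = Add(Pow(b, 2), -56) = Add(-56, Pow(b, 2)))
Add(Mul(Add(2240, -1320), Pow(Add(878, 1185), -1)), Mul(-1, Function('c')(Function('j')(R)))) = Add(Mul(Add(2240, -1320), Pow(Add(878, 1185), -1)), Mul(-1, Add(-56, Pow(-6, 2)))) = Add(Mul(920, Pow(2063, -1)), Mul(-1, Add(-56, 36))) = Add(Mul(920, Rational(1, 2063)), Mul(-1, -20)) = Add(Rational(920, 2063), 20) = Rational(42180, 2063)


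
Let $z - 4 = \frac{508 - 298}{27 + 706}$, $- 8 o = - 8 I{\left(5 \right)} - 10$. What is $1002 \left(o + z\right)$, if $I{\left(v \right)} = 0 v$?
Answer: $\frac{8132733}{1466} \approx 5547.6$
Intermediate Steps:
$I{\left(v \right)} = 0$
$o = \frac{5}{4}$ ($o = - \frac{\left(-8\right) 0 - 10}{8} = - \frac{0 - 10}{8} = \left(- \frac{1}{8}\right) \left(-10\right) = \frac{5}{4} \approx 1.25$)
$z = \frac{3142}{733}$ ($z = 4 + \frac{508 - 298}{27 + 706} = 4 + \frac{210}{733} = \frac{3142}{733} \approx 4.2865$)
$1002 \left(o + z\right) = 1002 \left(\frac{5}{4} + \frac{3142}{733}\right) = 1002 \cdot \frac{16233}{2932} = \frac{8132733}{1466}$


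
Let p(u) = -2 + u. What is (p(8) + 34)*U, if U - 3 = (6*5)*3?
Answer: 3720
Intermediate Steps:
U = 93 (U = 3 + (6*5)*3 = 3 + 30*3 = 3 + 90 = 93)
(p(8) + 34)*U = ((-2 + 8) + 34)*93 = (6 + 34)*93 = 40*93 = 3720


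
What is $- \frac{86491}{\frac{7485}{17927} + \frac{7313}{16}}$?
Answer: $- \frac{24808386512}{131219911} \approx -189.06$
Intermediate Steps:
$- \frac{86491}{\frac{7485}{17927} + \frac{7313}{16}} = - \frac{86491}{\frac{131219911}{286832}} = \left(-86491\right) \frac{286832}{131219911} = - \frac{24808386512}{131219911}$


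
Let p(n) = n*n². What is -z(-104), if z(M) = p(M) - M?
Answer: 1124760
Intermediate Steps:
p(n) = n³
z(M) = M³ - M
-z(-104) = -((-104)³ - 1*(-104)) = -(-1124864 + 104) = -1*(-1124760) = 1124760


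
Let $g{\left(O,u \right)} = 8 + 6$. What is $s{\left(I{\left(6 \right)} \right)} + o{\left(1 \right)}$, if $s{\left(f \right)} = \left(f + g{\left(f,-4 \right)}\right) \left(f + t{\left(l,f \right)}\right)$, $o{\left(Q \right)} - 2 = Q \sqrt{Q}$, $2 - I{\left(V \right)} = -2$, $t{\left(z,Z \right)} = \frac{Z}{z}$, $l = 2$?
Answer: $111$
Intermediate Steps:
$I{\left(V \right)} = 4$ ($I{\left(V \right)} = 2 - -2 = 2 + 2 = 4$)
$g{\left(O,u \right)} = 14$
$o{\left(Q \right)} = 2 + Q^{\frac{3}{2}}$ ($o{\left(Q \right)} = 2 + Q \sqrt{Q} = 2 + Q^{\frac{3}{2}}$)
$s{\left(f \right)} = \frac{3 f \left(14 + f\right)}{2}$ ($s{\left(f \right)} = \left(f + 14\right) \left(f + \frac{f}{2}\right) = \left(14 + f\right) \left(f + f \frac{1}{2}\right) = \left(14 + f\right) \left(f + \frac{f}{2}\right) = \left(14 + f\right) \frac{3 f}{2} = \frac{3 f \left(14 + f\right)}{2}$)
$s{\left(I{\left(6 \right)} \right)} + o{\left(1 \right)} = \frac{3}{2} \cdot 4 \left(14 + 4\right) + \left(2 + 1^{\frac{3}{2}}\right) = \frac{3}{2} \cdot 4 \cdot 18 + \left(2 + 1\right) = 108 + 3 = 111$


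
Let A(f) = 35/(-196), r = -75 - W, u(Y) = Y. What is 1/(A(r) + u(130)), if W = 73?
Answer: 28/3635 ≈ 0.0077029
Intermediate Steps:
r = -148 (r = -75 - 1*73 = -75 - 73 = -148)
A(f) = -5/28 (A(f) = 35*(-1/196) = -5/28)
1/(A(r) + u(130)) = 1/(-5/28 + 130) = 1/(3635/28) = 28/3635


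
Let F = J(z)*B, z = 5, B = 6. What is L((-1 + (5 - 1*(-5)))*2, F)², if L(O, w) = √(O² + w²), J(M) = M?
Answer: 1224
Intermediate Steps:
F = 30 (F = 5*6 = 30)
L((-1 + (5 - 1*(-5)))*2, F)² = (√(((-1 + (5 - 1*(-5)))*2)² + 30²))² = (√(((-1 + (5 + 5))*2)² + 900))² = (√(((-1 + 10)*2)² + 900))² = (√((9*2)² + 900))² = (√(18² + 900))² = (√(324 + 900))² = (√1224)² = (6*√34)² = 1224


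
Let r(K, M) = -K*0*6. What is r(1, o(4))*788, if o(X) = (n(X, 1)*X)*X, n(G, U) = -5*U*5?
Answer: 0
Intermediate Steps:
n(G, U) = -25*U
o(X) = -25*X² (o(X) = ((-25*1)*X)*X = (-25*X)*X = -25*X²)
r(K, M) = 0 (r(K, M) = -0*6 = -1*0 = 0)
r(1, o(4))*788 = 0*788 = 0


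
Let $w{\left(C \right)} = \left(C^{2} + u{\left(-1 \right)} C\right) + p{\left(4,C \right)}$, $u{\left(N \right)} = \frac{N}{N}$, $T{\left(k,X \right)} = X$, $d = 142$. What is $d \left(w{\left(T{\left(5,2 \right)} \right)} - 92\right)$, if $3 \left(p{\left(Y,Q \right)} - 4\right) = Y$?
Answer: $- \frac{34364}{3} \approx -11455.0$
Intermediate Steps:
$p{\left(Y,Q \right)} = 4 + \frac{Y}{3}$
$u{\left(N \right)} = 1$
$w{\left(C \right)} = \frac{16}{3} + C + C^{2}$ ($w{\left(C \right)} = \left(C^{2} + 1 C\right) + \left(4 + \frac{1}{3} \cdot 4\right) = \left(C^{2} + C\right) + \left(4 + \frac{4}{3}\right) = \left(C + C^{2}\right) + \frac{16}{3} = \frac{16}{3} + C + C^{2}$)
$d \left(w{\left(T{\left(5,2 \right)} \right)} - 92\right) = 142 \left(\left(\frac{16}{3} + 2 + 2^{2}\right) - 92\right) = 142 \left(\left(\frac{16}{3} + 2 + 4\right) - 92\right) = 142 \left(\frac{34}{3} - 92\right) = 142 \left(- \frac{242}{3}\right) = - \frac{34364}{3}$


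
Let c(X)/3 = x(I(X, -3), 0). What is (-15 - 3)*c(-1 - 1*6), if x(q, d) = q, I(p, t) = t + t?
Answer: 324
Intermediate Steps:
I(p, t) = 2*t
c(X) = -18 (c(X) = 3*(2*(-3)) = 3*(-6) = -18)
(-15 - 3)*c(-1 - 1*6) = (-15 - 3)*(-18) = -18*(-18) = 324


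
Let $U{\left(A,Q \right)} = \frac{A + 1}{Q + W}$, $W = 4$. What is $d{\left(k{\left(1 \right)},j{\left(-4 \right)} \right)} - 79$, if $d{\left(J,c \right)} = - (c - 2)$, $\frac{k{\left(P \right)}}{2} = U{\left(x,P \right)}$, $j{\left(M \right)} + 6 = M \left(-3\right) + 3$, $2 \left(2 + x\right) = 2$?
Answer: $-86$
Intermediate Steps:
$x = -1$ ($x = -2 + \frac{1}{2} \cdot 2 = -2 + 1 = -1$)
$U{\left(A,Q \right)} = \frac{1 + A}{4 + Q}$ ($U{\left(A,Q \right)} = \frac{A + 1}{Q + 4} = \frac{1 + A}{4 + Q}$)
$j{\left(M \right)} = -3 - 3 M$ ($j{\left(M \right)} = -6 + \left(M \left(-3\right) + 3\right) = -6 - \left(-3 + 3 M\right) = -3 - 3 M$)
$k{\left(P \right)} = 0$ ($k{\left(P \right)} = 2 \frac{1 - 1}{4 + P} = 2 \frac{1}{4 + P} 0 = 2 \cdot 0 = 0$)
$d{\left(J,c \right)} = 2 - c$ ($d{\left(J,c \right)} = - (-2 + c) = 2 - c$)
$d{\left(k{\left(1 \right)},j{\left(-4 \right)} \right)} - 79 = \left(2 - \left(-3 - -12\right)\right) - 79 = \left(2 - \left(-3 + 12\right)\right) - 79 = \left(2 - 9\right) - 79 = -7 - 79 = -86$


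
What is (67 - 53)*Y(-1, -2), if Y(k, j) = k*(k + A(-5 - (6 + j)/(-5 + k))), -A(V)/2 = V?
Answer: -322/3 ≈ -107.33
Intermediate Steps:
A(V) = -2*V
Y(k, j) = k*(10 + k + 2*(6 + j)/(-5 + k)) (Y(k, j) = k*(k - 2*(-5 - (6 + j)/(-5 + k))) = k*(k + (10 + 2*(6 + j)/(-5 + k))) = k*(10 + k + 2*(6 + j)/(-5 + k)))
(67 - 53)*Y(-1, -2) = (67 - 53)*(-(-38 + (-1)² + 2*(-2) + 5*(-1))/(-5 - 1)) = 14*(-1*(-38 + 1 - 4 - 5)/(-6)) = 14*(-1*(-⅙)*(-46)) = 14*(-23/3) = -322/3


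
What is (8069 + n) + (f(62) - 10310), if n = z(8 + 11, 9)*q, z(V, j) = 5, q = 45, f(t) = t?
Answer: -1954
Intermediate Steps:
n = 225 (n = 5*45 = 225)
(8069 + n) + (f(62) - 10310) = (8069 + 225) + (62 - 10310) = 8294 - 10248 = -1954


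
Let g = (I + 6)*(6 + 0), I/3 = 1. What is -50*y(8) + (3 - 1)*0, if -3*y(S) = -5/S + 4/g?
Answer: -2975/324 ≈ -9.1821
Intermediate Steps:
I = 3 (I = 3*1 = 3)
g = 54 (g = (3 + 6)*(6 + 0) = 9*6 = 54)
y(S) = -2/81 + 5/(3*S) (y(S) = -(-5/S + 4/54)/3 = -(-5/S + 4*(1/54))/3 = -(-5/S + 2/27)/3 = -(2/27 - 5/S)/3 = -2/81 + 5/(3*S))
-50*y(8) + (3 - 1)*0 = -50*(135 - 2*8)/(81*8) + (3 - 1)*0 = -50*(135 - 16)/(81*8) + 2*0 = -50*119/(81*8) + 0 = -50*119/648 + 0 = -2975/324 + 0 = -2975/324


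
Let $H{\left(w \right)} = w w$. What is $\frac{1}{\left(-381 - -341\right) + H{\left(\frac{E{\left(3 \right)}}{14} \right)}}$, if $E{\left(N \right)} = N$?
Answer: $- \frac{196}{7831} \approx -0.025029$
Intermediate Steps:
$H{\left(w \right)} = w^{2}$
$\frac{1}{\left(-381 - -341\right) + H{\left(\frac{E{\left(3 \right)}}{14} \right)}} = \frac{1}{\left(-381 - -341\right) + \left(\frac{3}{14}\right)^{2}} = \frac{1}{\left(-381 + 341\right) + \left(3 \cdot \frac{1}{14}\right)^{2}} = \frac{1}{-40 + \left(\frac{3}{14}\right)^{2}} = \frac{1}{-40 + \frac{9}{196}} = \frac{1}{- \frac{7831}{196}} = - \frac{196}{7831}$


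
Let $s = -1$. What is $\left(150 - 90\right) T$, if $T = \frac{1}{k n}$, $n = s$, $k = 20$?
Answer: $-3$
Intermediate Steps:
$n = -1$
$T = - \frac{1}{20}$ ($T = \frac{1}{20 \left(-1\right)} = \frac{1}{-20} = - \frac{1}{20} \approx -0.05$)
$\left(150 - 90\right) T = \left(150 - 90\right) \left(- \frac{1}{20}\right) = 60 \left(- \frac{1}{20}\right) = -3$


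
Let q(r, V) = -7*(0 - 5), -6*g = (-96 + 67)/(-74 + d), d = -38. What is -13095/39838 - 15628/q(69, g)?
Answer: -623046589/1394330 ≈ -446.84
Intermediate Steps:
g = -29/672 (g = -(-96 + 67)/(6*(-74 - 38)) = -(-29)/(6*(-112)) = -(-29)*(-1)/(6*112) = -1/6*29/112 = -29/672 ≈ -0.043155)
q(r, V) = 35 (q(r, V) = -7*(-5) = 35)
-13095/39838 - 15628/q(69, g) = -13095/39838 - 15628/35 = -623046589/1394330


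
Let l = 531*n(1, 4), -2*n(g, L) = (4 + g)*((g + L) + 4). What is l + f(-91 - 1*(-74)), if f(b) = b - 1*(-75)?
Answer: -23779/2 ≈ -11890.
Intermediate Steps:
n(g, L) = -(4 + g)*(4 + L + g)/2 (n(g, L) = -(4 + g)*((g + L) + 4)/2 = -(4 + g)*((L + g) + 4)/2 = -(4 + g)*(4 + L + g)/2)
f(b) = 75 + b (f(b) = b + 75 = 75 + b)
l = -23895/2 (l = 531*(-8 - 4*1 - 2*4 - ½*1² - ½*4*1) = 531*(-8 - 4 - 8 - ½*1 - 2) = 531*(-8 - 4 - 8 - ½ - 2) = 531*(-45/2) = -23895/2 ≈ -11948.)
l + f(-91 - 1*(-74)) = -23895/2 + (75 + (-91 - 1*(-74))) = -23895/2 + (75 + (-91 + 74)) = -23895/2 + (75 - 17) = -23895/2 + 58 = -23779/2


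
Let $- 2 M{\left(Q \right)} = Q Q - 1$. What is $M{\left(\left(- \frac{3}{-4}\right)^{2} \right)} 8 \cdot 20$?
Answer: $\frac{875}{16} \approx 54.688$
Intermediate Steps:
$M{\left(Q \right)} = \frac{1}{2} - \frac{Q^{2}}{2}$ ($M{\left(Q \right)} = - \frac{Q Q - 1}{2} = - \frac{Q^{2} - 1}{2} = - \frac{-1 + Q^{2}}{2} = \frac{1}{2} - \frac{Q^{2}}{2}$)
$M{\left(\left(- \frac{3}{-4}\right)^{2} \right)} 8 \cdot 20 = \left(\frac{1}{2} - \frac{\left(\left(- \frac{3}{-4}\right)^{2}\right)^{2}}{2}\right) 8 \cdot 20 = \left(\frac{1}{2} - \frac{\left(\left(\left(-3\right) \left(- \frac{1}{4}\right)\right)^{2}\right)^{2}}{2}\right) 8 \cdot 20 = \left(\frac{1}{2} - \frac{\left(\left(\frac{3}{4}\right)^{2}\right)^{2}}{2}\right) 8 \cdot 20 = \left(\frac{1}{2} - \frac{\left(\frac{9}{16}\right)^{2}}{2}\right) 8 \cdot 20 = \left(\frac{1}{2} - \frac{81}{512}\right) 8 \cdot 20 = \frac{175}{512} \cdot 8 \cdot 20 = \frac{175}{64} \cdot 20 = \frac{875}{16}$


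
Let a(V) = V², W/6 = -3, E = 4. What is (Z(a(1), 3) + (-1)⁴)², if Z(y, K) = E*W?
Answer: 5041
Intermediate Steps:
W = -18 (W = 6*(-3) = -18)
Z(y, K) = -72 (Z(y, K) = 4*(-18) = -72)
(Z(a(1), 3) + (-1)⁴)² = (-72 + (-1)⁴)² = (-72 + 1)² = (-71)² = 5041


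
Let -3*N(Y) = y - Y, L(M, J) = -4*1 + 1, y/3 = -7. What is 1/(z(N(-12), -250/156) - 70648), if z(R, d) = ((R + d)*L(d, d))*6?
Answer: -13/918751 ≈ -1.4150e-5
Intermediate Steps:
y = -21 (y = 3*(-7) = -21)
L(M, J) = -3 (L(M, J) = -4 + 1 = -3)
N(Y) = 7 + Y/3 (N(Y) = -(-21 - Y)/3 = 7 + Y/3)
z(R, d) = -18*R - 18*d (z(R, d) = ((R + d)*(-3))*6 = (-3*R - 3*d)*6 = -18*R - 18*d)
1/(z(N(-12), -250/156) - 70648) = 1/((-18*(7 + (⅓)*(-12)) - (-4500)/156) - 70648) = 1/((-18*(7 - 4) - (-4500)/156) - 70648) = 1/((-18*3 - 18*(-125/78)) - 70648) = 1/((-54 + 375/13) - 70648) = 1/(-327/13 - 70648) = 1/(-918751/13) = -13/918751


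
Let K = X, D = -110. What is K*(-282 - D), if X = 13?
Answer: -2236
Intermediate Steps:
K = 13
K*(-282 - D) = 13*(-282 - 1*(-110)) = 13*(-282 + 110) = 13*(-172) = -2236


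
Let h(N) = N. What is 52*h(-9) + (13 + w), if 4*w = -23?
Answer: -1843/4 ≈ -460.75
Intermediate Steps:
w = -23/4 (w = (¼)*(-23) = -23/4 ≈ -5.7500)
52*h(-9) + (13 + w) = 52*(-9) + (13 - 23/4) = -468 + 29/4 = -1843/4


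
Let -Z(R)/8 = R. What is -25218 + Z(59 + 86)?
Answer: -26378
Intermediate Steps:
Z(R) = -8*R
-25218 + Z(59 + 86) = -25218 - 8*(59 + 86) = -25218 - 8*145 = -25218 - 1160 = -26378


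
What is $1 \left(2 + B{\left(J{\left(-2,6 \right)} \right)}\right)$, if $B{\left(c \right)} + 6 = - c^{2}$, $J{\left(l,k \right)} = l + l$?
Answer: $-20$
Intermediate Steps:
$J{\left(l,k \right)} = 2 l$
$B{\left(c \right)} = -6 - c^{2}$
$1 \left(2 + B{\left(J{\left(-2,6 \right)} \right)}\right) = 1 \left(2 - \left(6 + \left(2 \left(-2\right)\right)^{2}\right)\right) = 1 \left(2 - 22\right) = 1 \left(-20\right) = -20$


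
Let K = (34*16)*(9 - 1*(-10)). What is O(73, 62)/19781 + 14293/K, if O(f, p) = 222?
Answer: 285024425/204456416 ≈ 1.3941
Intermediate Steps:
K = 10336 (K = 544*(9 + 10) = 544*19 = 10336)
O(73, 62)/19781 + 14293/K = 222/19781 + 14293/10336 = 285024425/204456416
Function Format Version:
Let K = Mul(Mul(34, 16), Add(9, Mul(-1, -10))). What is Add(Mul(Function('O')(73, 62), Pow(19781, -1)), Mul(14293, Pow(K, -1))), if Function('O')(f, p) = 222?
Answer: Rational(285024425, 204456416) ≈ 1.3941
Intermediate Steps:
K = 10336 (K = Mul(544, Add(9, 10)) = Mul(544, 19) = 10336)
Add(Mul(Function('O')(73, 62), Pow(19781, -1)), Mul(14293, Pow(K, -1))) = Add(Mul(222, Pow(19781, -1)), Mul(14293, Pow(10336, -1))) = Add(Mul(222, Rational(1, 19781)), Mul(14293, Rational(1, 10336))) = Add(Rational(222, 19781), Rational(14293, 10336)) = Rational(285024425, 204456416)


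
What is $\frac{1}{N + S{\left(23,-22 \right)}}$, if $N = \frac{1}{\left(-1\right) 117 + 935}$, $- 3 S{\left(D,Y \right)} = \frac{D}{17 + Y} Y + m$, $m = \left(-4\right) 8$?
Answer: $- \frac{12270}{283013} \approx -0.043355$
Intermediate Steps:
$m = -32$
$S{\left(D,Y \right)} = \frac{32}{3} - \frac{D Y}{3 \left(17 + Y\right)}$ ($S{\left(D,Y \right)} = - \frac{\frac{D}{17 + Y} Y - 32}{3} = - \frac{\frac{D Y}{17 + Y} - 32}{3} = - \frac{-32 + \frac{D Y}{17 + Y}}{3} = \frac{32}{3} - \frac{D Y}{3 \left(17 + Y\right)}$)
$N = \frac{1}{818}$ ($N = \frac{1}{-117 + 935} = \frac{1}{818} \approx 0.0012225$)
$\frac{1}{N + S{\left(23,-22 \right)}} = \frac{1}{\frac{1}{818} + \frac{544 + 32 \left(-22\right) - 23 \left(-22\right)}{3 \left(17 - 22\right)}} = \frac{1}{\frac{1}{818} + \frac{544 - 704 + 506}{3 \left(-5\right)}} = \frac{1}{\frac{1}{818} + \frac{1}{3} \left(- \frac{1}{5}\right) 346} = \frac{1}{\frac{1}{818} - \frac{346}{15}} = \frac{1}{- \frac{283013}{12270}} = - \frac{12270}{283013}$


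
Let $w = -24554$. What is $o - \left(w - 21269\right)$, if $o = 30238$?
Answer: $76061$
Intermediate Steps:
$o - \left(w - 21269\right) = 30238 - \left(-24554 - 21269\right) = 30238 - -45823 = 30238 + 45823 = 76061$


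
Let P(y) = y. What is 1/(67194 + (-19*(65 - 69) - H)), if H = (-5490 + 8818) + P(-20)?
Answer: 1/63962 ≈ 1.5634e-5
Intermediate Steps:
H = 3308 (H = (-5490 + 8818) - 20 = 3328 - 20 = 3308)
1/(67194 + (-19*(65 - 69) - H)) = 1/(67194 + (-19*(65 - 69) - 1*3308)) = 1/(67194 + (-19*(-4) - 3308)) = 1/(67194 + (76 - 3308)) = 1/(67194 - 3232) = 1/63962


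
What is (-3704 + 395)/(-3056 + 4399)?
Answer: -3309/1343 ≈ -2.4639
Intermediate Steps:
(-3704 + 395)/(-3056 + 4399) = -3309/1343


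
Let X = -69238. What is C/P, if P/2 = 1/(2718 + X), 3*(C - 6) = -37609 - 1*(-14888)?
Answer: 755101780/3 ≈ 2.5170e+8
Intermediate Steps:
C = -22703/3 (C = 6 + (-37609 - 1*(-14888))/3 = 6 + (-37609 + 14888)/3 = 6 + (1/3)*(-22721) = 6 - 22721/3 = -22703/3 ≈ -7567.7)
P = -1/33260 (P = 2/(2718 - 69238) = 2/(-66520) = 2*(-1/66520) = -1/33260 ≈ -3.0066e-5)
C/P = -22703/(3*(-1/33260)) = -22703/3*(-33260) = 755101780/3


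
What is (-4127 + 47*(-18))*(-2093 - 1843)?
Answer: 19573728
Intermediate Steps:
(-4127 + 47*(-18))*(-2093 - 1843) = (-4127 - 846)*(-3936) = -4973*(-3936) = 19573728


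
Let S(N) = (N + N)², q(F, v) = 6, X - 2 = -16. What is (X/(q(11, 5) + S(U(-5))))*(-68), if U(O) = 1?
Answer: 476/5 ≈ 95.200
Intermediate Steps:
X = -14 (X = 2 - 16 = -14)
S(N) = 4*N² (S(N) = (2*N)² = 4*N²)
(X/(q(11, 5) + S(U(-5))))*(-68) = -14/(6 + 4*1²)*(-68) = -14/(6 + 4*1)*(-68) = -14/(6 + 4)*(-68) = -14/10*(-68) = -14*⅒*(-68) = -7/5*(-68) = 476/5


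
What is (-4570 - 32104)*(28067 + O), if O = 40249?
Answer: -2505420984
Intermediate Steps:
(-4570 - 32104)*(28067 + O) = (-4570 - 32104)*(28067 + 40249) = -36674*68316 = -2505420984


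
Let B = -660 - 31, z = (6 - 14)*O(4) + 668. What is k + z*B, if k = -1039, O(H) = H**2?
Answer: -374179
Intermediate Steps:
z = 540 (z = (6 - 14)*4**2 + 668 = -8*16 + 668 = -128 + 668 = 540)
B = -691
k + z*B = -1039 + 540*(-691) = -1039 - 373140 = -374179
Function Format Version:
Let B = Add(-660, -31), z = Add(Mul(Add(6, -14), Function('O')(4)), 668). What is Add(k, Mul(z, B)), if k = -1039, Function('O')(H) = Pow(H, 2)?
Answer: -374179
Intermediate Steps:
z = 540 (z = Add(Mul(Add(6, -14), Pow(4, 2)), 668) = Add(Mul(-8, 16), 668) = Add(-128, 668) = 540)
B = -691
Add(k, Mul(z, B)) = Add(-1039, Mul(540, -691)) = Add(-1039, -373140) = -374179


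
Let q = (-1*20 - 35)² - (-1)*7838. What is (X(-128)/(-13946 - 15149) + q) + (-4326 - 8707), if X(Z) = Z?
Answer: -63136022/29095 ≈ -2170.0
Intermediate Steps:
q = 10863 (q = (-20 - 35)² - 1*(-7838) = (-55)² + 7838 = 3025 + 7838 = 10863)
(X(-128)/(-13946 - 15149) + q) + (-4326 - 8707) = (-128/(-13946 - 15149) + 10863) + (-4326 - 8707) = (-128/(-29095) + 10863) - 13033 = (-128*(-1/29095) + 10863) - 13033 = (128/29095 + 10863) - 13033 = 316059113/29095 - 13033 = -63136022/29095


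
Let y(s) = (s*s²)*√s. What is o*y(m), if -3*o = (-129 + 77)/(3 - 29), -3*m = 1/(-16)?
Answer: -√3/1990656 ≈ -8.7009e-7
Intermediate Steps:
m = 1/48 (m = -⅓/(-16) = -⅓*(-1/16) = 1/48 ≈ 0.020833)
y(s) = s^(7/2) (y(s) = s³*√s = s^(7/2))
o = -⅔ (o = -(-129 + 77)/(3*(3 - 29)) = -(-52)/(3*(-26)) = -(-52)*(-1)/(3*26) = -⅓*2 = -⅔ ≈ -0.66667)
o*y(m) = -√3/1990656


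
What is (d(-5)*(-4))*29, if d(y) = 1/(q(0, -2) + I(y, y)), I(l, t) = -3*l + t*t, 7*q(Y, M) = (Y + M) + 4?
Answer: -406/141 ≈ -2.8794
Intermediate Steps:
q(Y, M) = 4/7 + M/7 + Y/7 (q(Y, M) = ((Y + M) + 4)/7 = ((M + Y) + 4)/7 = (4 + M + Y)/7 = 4/7 + M/7 + Y/7)
I(l, t) = t**2 - 3*l (I(l, t) = -3*l + t**2 = t**2 - 3*l)
d(y) = 1/(2/7 + y**2 - 3*y) (d(y) = 1/((4/7 + (1/7)*(-2) + (1/7)*0) + (y**2 - 3*y)) = 1/((4/7 - 2/7 + 0) + (y**2 - 3*y)) = 1/(2/7 + (y**2 - 3*y)) = 1/(2/7 + y**2 - 3*y))
(d(-5)*(-4))*29 = ((7/(2 - 21*(-5) + 7*(-5)**2))*(-4))*29 = ((7/(2 + 105 + 7*25))*(-4))*29 = ((7/(2 + 105 + 175))*(-4))*29 = ((7/282)*(-4))*29 = -14/141*29 = -406/141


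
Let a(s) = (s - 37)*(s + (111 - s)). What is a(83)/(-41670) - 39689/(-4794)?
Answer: 30173379/3699370 ≈ 8.1564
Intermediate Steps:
a(s) = -4107 + 111*s (a(s) = (-37 + s)*111 = -4107 + 111*s)
a(83)/(-41670) - 39689/(-4794) = (-4107 + 111*83)/(-41670) - 39689/(-4794) = (-4107 + 9213)*(-1/41670) - 39689*(-1/4794) = 5106*(-1/41670) + 39689/4794 = -851/6945 + 39689/4794 = 30173379/3699370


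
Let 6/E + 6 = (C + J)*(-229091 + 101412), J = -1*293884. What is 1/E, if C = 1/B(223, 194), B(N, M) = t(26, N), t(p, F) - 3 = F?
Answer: 2826718704767/452 ≈ 6.2538e+9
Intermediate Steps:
t(p, F) = 3 + F
B(N, M) = 3 + N
J = -293884
C = 1/226 (C = 1/(3 + 223) = 1/226 ≈ 0.0044248)
E = 452/2826718704767 (E = 6/(-6 + (1/226 - 293884)*(-229091 + 101412)) = 6/(-6 - 66417783/226*(-127679)) = 6/(-6 + 8480156115657/226) = 6/(8480156114301/226) = 6*(226/8480156114301) = 452/2826718704767 ≈ 1.5990e-10)
1/E = 1/(452/2826718704767) = 2826718704767/452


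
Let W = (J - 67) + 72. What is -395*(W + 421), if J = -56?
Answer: -146150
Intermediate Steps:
W = -51 (W = (-56 - 67) + 72 = -123 + 72 = -51)
-395*(W + 421) = -395*(-51 + 421) = -395*370 = -146150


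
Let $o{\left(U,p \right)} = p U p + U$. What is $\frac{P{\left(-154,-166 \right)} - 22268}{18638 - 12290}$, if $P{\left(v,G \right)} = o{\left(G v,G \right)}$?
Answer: $\frac{58703740}{529} \approx 1.1097 \cdot 10^{5}$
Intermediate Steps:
$o{\left(U,p \right)} = U + U p^{2}$ ($o{\left(U,p \right)} = U p p + U = U p^{2} + U = U + U p^{2}$)
$P{\left(v,G \right)} = G v \left(1 + G^{2}\right)$
$\frac{P{\left(-154,-166 \right)} - 22268}{18638 - 12290} = \frac{\left(-166\right) \left(-154\right) \left(1 + \left(-166\right)^{2}\right) - 22268}{18638 - 12290} = \frac{\left(-166\right) \left(-154\right) \left(1 + 27556\right) - 22268}{6348} = \left(\left(-166\right) \left(-154\right) 27557 - 22268\right) \frac{1}{6348} = \left(704467148 - 22268\right) \frac{1}{6348} = 704444880 \cdot \frac{1}{6348} = \frac{58703740}{529}$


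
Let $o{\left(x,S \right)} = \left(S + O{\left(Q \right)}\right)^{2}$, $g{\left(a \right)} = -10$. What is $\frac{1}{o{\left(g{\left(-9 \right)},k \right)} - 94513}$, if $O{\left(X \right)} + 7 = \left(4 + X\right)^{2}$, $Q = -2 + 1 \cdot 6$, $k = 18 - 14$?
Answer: $- \frac{1}{90792} \approx -1.1014 \cdot 10^{-5}$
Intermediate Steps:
$k = 4$ ($k = 18 - 14 = 4$)
$Q = 4$ ($Q = -2 + 6 = 4$)
$O{\left(X \right)} = -7 + \left(4 + X\right)^{2}$
$o{\left(x,S \right)} = \left(57 + S\right)^{2}$ ($o{\left(x,S \right)} = \left(S - \left(7 - \left(4 + 4\right)^{2}\right)\right)^{2} = \left(S - \left(7 - 8^{2}\right)\right)^{2} = \left(S + \left(-7 + 64\right)\right)^{2} = \left(S + 57\right)^{2} = \left(57 + S\right)^{2}$)
$\frac{1}{o{\left(g{\left(-9 \right)},k \right)} - 94513} = \frac{1}{\left(57 + 4\right)^{2} - 94513} = \frac{1}{61^{2} - 94513} = \frac{1}{3721 - 94513} = \frac{1}{-90792} = - \frac{1}{90792}$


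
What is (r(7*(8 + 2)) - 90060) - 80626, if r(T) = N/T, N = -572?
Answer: -5974296/35 ≈ -1.7069e+5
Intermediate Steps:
r(T) = -572/T
(r(7*(8 + 2)) - 90060) - 80626 = (-572*1/(7*(8 + 2)) - 90060) - 80626 = (-572/(7*10) - 90060) - 80626 = (-572/70 - 90060) - 80626 = (-572*1/70 - 90060) - 80626 = (-286/35 - 90060) - 80626 = -3152386/35 - 80626 = -5974296/35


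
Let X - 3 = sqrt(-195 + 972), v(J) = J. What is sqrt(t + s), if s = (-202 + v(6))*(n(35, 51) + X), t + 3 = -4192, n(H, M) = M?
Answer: sqrt(-14779 - 196*sqrt(777)) ≈ 142.28*I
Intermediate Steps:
X = 3 + sqrt(777) (X = 3 + sqrt(-195 + 972) = 3 + sqrt(777) ≈ 30.875)
t = -4195 (t = -3 - 4192 = -4195)
s = -10584 - 196*sqrt(777) (s = (-202 + 6)*(51 + (3 + sqrt(777))) = -196*(54 + sqrt(777)) = -10584 - 196*sqrt(777) ≈ -16047.)
sqrt(t + s) = sqrt(-4195 + (-10584 - 196*sqrt(777))) = sqrt(-14779 - 196*sqrt(777))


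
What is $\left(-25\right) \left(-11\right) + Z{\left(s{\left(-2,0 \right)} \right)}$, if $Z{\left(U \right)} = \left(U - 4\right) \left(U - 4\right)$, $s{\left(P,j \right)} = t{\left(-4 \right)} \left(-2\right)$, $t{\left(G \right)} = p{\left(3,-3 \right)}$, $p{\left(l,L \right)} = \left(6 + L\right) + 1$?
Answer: $419$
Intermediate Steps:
$p{\left(l,L \right)} = 7 + L$
$t{\left(G \right)} = 4$ ($t{\left(G \right)} = 7 - 3 = 4$)
$s{\left(P,j \right)} = -8$ ($s{\left(P,j \right)} = 4 \left(-2\right) = -8$)
$Z{\left(U \right)} = \left(-4 + U\right)^{2}$ ($Z{\left(U \right)} = \left(-4 + U\right) \left(-4 + U\right) = \left(-4 + U\right)^{2}$)
$\left(-25\right) \left(-11\right) + Z{\left(s{\left(-2,0 \right)} \right)} = \left(-25\right) \left(-11\right) + \left(-4 - 8\right)^{2} = 275 + \left(-12\right)^{2} = 275 + 144 = 419$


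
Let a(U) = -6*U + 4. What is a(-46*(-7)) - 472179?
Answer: -474107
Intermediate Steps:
a(U) = 4 - 6*U
a(-46*(-7)) - 472179 = (4 - (-276)*(-7)) - 472179 = (4 - 6*322) - 472179 = (4 - 1932) - 472179 = -1928 - 472179 = -474107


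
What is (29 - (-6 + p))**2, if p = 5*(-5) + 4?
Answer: 3136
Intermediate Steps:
p = -21 (p = -25 + 4 = -21)
(29 - (-6 + p))**2 = (29 - (-6 - 21))**2 = (29 - 1*(-27))**2 = (29 + 27)**2 = 56**2 = 3136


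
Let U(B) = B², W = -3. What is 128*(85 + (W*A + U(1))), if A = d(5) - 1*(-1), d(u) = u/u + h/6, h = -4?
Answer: 10496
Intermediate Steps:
d(u) = ⅓ (d(u) = u/u - 4/6 = 1 - 4*⅙ = 1 - ⅔ = ⅓)
A = 4/3 (A = ⅓ - 1*(-1) = ⅓ + 1 = 4/3 ≈ 1.3333)
128*(85 + (W*A + U(1))) = 128*(85 + (-3*4/3 + 1²)) = 128*(85 + (-4 + 1)) = 128*(85 - 3) = 128*82 = 10496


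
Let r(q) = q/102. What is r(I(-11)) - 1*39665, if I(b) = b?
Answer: -4045841/102 ≈ -39665.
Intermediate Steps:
r(q) = q/102 (r(q) = q*(1/102) = q/102)
r(I(-11)) - 1*39665 = (1/102)*(-11) - 1*39665 = -11/102 - 39665 = -4045841/102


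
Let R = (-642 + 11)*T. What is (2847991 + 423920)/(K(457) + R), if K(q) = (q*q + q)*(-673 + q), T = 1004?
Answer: -3271911/45843620 ≈ -0.071371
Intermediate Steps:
R = -633524 (R = (-642 + 11)*1004 = -631*1004 = -633524)
K(q) = (-673 + q)*(q + q**2) (K(q) = (q**2 + q)*(-673 + q) = (q + q**2)*(-673 + q) = (-673 + q)*(q + q**2))
(2847991 + 423920)/(K(457) + R) = (2847991 + 423920)/(457*(-673 + 457**2 - 672*457) - 633524) = 3271911/(457*(-673 + 208849 - 307104) - 633524) = 3271911/(457*(-98928) - 633524) = 3271911/(-45210096 - 633524) = 3271911/(-45843620) = 3271911*(-1/45843620) = -3271911/45843620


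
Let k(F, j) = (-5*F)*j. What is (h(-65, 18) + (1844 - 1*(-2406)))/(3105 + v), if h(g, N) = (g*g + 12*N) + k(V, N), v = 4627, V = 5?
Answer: 8241/7732 ≈ 1.0658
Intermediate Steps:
k(F, j) = -5*F*j
h(g, N) = g**2 - 13*N (h(g, N) = (g*g + 12*N) - 5*5*N = (g**2 + 12*N) - 25*N = g**2 - 13*N)
(h(-65, 18) + (1844 - 1*(-2406)))/(3105 + v) = (((-65)**2 - 13*18) + (1844 - 1*(-2406)))/(3105 + 4627) = ((4225 - 234) + (1844 + 2406))/7732 = (3991 + 4250)*(1/7732) = 8241*(1/7732) = 8241/7732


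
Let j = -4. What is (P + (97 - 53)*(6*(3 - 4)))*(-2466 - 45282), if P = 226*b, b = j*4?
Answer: 185262240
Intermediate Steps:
b = -16 (b = -4*4 = -16)
P = -3616 (P = 226*(-16) = -3616)
(P + (97 - 53)*(6*(3 - 4)))*(-2466 - 45282) = (-3616 + (97 - 53)*(6*(3 - 4)))*(-2466 - 45282) = (-3616 + 44*(6*(-1)))*(-47748) = (-3616 + 44*(-6))*(-47748) = (-3616 - 264)*(-47748) = -3880*(-47748) = 185262240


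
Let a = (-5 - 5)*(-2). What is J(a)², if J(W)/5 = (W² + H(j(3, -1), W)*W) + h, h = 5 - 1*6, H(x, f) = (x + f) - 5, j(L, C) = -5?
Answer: 8970025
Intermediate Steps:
H(x, f) = -5 + f + x (H(x, f) = (f + x) - 5 = -5 + f + x)
h = -1 (h = 5 - 6 = -1)
a = 20 (a = -10*(-2) = 20)
J(W) = -5 + 5*W² + 5*W*(-10 + W) (J(W) = 5*((W² + (-5 + W - 5)*W) - 1) = 5*((W² + (-10 + W)*W) - 1) = 5*((W² + W*(-10 + W)) - 1) = 5*(-1 + W² + W*(-10 + W)) = -5 + 5*W² + 5*W*(-10 + W))
J(a)² = (-5 - 50*20 + 10*20²)² = (-5 - 1000 + 10*400)² = (-5 - 1000 + 4000)² = 2995² = 8970025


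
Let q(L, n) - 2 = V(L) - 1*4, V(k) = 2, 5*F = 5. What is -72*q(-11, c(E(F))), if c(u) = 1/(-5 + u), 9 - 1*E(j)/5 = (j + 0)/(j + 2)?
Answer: 0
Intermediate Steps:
F = 1 (F = (⅕)*5 = 1)
E(j) = 45 - 5*j/(2 + j) (E(j) = 45 - 5*(j + 0)/(j + 2) = 45 - 5*j/(2 + j))
q(L, n) = 0 (q(L, n) = 2 + (2 - 1*4) = 2 + (2 - 4) = 2 - 2 = 0)
-72*q(-11, c(E(F))) = -72*0 = 0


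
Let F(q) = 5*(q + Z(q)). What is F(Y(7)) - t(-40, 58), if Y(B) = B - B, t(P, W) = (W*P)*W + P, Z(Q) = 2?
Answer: 134610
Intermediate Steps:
t(P, W) = P + P*W² (t(P, W) = (P*W)*W + P = P*W² + P = P + P*W²)
Y(B) = 0
F(q) = 10 + 5*q (F(q) = 5*(q + 2) = 5*(2 + q) = 10 + 5*q)
F(Y(7)) - t(-40, 58) = (10 + 5*0) - (-40)*(1 + 58²) = (10 + 0) - (-40)*(1 + 3364) = 10 - (-40)*3365 = 10 - 1*(-134600) = 10 + 134600 = 134610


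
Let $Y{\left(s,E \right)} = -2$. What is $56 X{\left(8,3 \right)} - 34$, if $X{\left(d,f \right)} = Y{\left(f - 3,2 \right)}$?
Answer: $-146$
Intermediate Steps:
$X{\left(d,f \right)} = -2$
$56 X{\left(8,3 \right)} - 34 = 56 \left(-2\right) - 34 = -112 - 34 = -146$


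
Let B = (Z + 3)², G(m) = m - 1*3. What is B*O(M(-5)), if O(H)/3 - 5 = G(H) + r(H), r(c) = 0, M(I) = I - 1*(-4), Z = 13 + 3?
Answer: 1083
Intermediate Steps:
Z = 16
G(m) = -3 + m (G(m) = m - 3 = -3 + m)
M(I) = 4 + I (M(I) = I + 4 = 4 + I)
O(H) = 6 + 3*H (O(H) = 15 + 3*((-3 + H) + 0) = 15 + 3*(-3 + H) = 15 + (-9 + 3*H) = 6 + 3*H)
B = 361 (B = (16 + 3)² = 19² = 361)
B*O(M(-5)) = 361*(6 + 3*(4 - 5)) = 361*(6 + 3*(-1)) = 361*(6 - 3) = 361*3 = 1083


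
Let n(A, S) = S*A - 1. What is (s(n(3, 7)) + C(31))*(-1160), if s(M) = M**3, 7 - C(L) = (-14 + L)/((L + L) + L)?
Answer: -863775440/93 ≈ -9.2879e+6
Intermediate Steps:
n(A, S) = -1 + A*S (n(A, S) = A*S - 1 = -1 + A*S)
C(L) = 7 - (-14 + L)/(3*L) (C(L) = 7 - (-14 + L)/((L + L) + L) = 7 - (-14 + L)/(2*L + L) = 7 - (-14 + L)/(3*L))
(s(n(3, 7)) + C(31))*(-1160) = ((-1 + 3*7)**3 + (2/3)*(7 + 10*31)/31)*(-1160) = ((-1 + 21)**3 + (2/3)*(1/31)*(7 + 310))*(-1160) = (20**3 + (2/3)*(1/31)*317)*(-1160) = (8000 + 634/93)*(-1160) = (744634/93)*(-1160) = -863775440/93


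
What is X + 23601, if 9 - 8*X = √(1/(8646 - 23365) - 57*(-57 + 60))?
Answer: 188817/8 - 5*I*√1481879482/117752 ≈ 23602.0 - 1.6346*I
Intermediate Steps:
X = 9/8 - 5*I*√1481879482/117752 (X = 9/8 - √(1/(8646 - 23365) - 57*(-57 + 60))/8 = 9/8 - √(1/(-14719) - 57*3)/8 = 9/8 - √(-1/14719 - 171)/8 = 9/8 - 5*I*√1481879482/117752 ≈ 1.125 - 1.6346*I)
X + 23601 = (9/8 - 5*I*√1481879482/117752) + 23601 = 188817/8 - 5*I*√1481879482/117752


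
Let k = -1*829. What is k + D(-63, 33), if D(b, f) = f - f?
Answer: -829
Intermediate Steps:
D(b, f) = 0
k = -829
k + D(-63, 33) = -829 + 0 = -829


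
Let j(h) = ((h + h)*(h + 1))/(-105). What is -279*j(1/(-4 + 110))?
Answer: 9951/196630 ≈ 0.050608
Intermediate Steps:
j(h) = -2*h*(1 + h)/105 (j(h) = ((2*h)*(1 + h))*(-1/105) = (2*h*(1 + h))*(-1/105) = -2*h*(1 + h)/105)
-279*j(1/(-4 + 110)) = -(-186)*(1 + 1/(-4 + 110))/(35*(-4 + 110)) = -(-186)*(1 + 1/106)/(35*106) = -(-186)*107/(35*106*106) = -279*(-107/589890) = 9951/196630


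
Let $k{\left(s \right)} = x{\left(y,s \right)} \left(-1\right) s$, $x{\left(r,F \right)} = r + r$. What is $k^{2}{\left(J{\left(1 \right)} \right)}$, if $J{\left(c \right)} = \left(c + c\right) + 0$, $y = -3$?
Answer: $144$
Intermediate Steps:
$J{\left(c \right)} = 2 c$ ($J{\left(c \right)} = 2 c + 0 = 2 c$)
$x{\left(r,F \right)} = 2 r$
$k{\left(s \right)} = 6 s$ ($k{\left(s \right)} = 2 \left(-3\right) \left(-1\right) s = \left(-6\right) \left(-1\right) s = 6 s$)
$k^{2}{\left(J{\left(1 \right)} \right)} = \left(6 \cdot 2 \cdot 1\right)^{2} = \left(6 \cdot 2\right)^{2} = 12^{2} = 144$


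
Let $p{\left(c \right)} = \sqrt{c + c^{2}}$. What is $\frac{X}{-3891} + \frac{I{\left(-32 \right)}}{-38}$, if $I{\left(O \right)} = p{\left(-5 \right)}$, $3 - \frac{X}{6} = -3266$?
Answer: $- \frac{6538}{1297} - \frac{\sqrt{5}}{19} \approx -5.1586$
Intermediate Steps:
$X = 19614$ ($X = 18 - -19596 = 18 + 19596 = 19614$)
$I{\left(O \right)} = 2 \sqrt{5}$ ($I{\left(O \right)} = \sqrt{- 5 \left(1 - 5\right)} = \sqrt{\left(-5\right) \left(-4\right)} = \sqrt{20} = 2 \sqrt{5}$)
$\frac{X}{-3891} + \frac{I{\left(-32 \right)}}{-38} = \frac{19614}{-3891} + \frac{2 \sqrt{5}}{-38} = 19614 \left(- \frac{1}{3891}\right) + 2 \sqrt{5} \left(- \frac{1}{38}\right) = - \frac{6538}{1297} - \frac{\sqrt{5}}{19}$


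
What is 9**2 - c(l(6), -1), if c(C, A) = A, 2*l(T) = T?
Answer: 82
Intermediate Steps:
l(T) = T/2
9**2 - c(l(6), -1) = 9**2 - 1*(-1) = 81 + 1 = 82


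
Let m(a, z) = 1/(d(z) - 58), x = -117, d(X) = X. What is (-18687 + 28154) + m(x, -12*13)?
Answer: 2025937/214 ≈ 9467.0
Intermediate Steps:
m(a, z) = 1/(-58 + z) (m(a, z) = 1/(z - 58) = 1/(-58 + z))
(-18687 + 28154) + m(x, -12*13) = (-18687 + 28154) + 1/(-58 - 12*13) = 9467 + 1/(-58 - 156) = 9467 + 1/(-214) = 9467 - 1/214 = 2025937/214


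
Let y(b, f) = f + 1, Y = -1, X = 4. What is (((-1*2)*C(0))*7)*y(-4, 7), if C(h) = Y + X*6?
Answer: -2576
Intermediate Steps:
C(h) = 23 (C(h) = -1 + 4*6 = -1 + 24 = 23)
y(b, f) = 1 + f
(((-1*2)*C(0))*7)*y(-4, 7) = ((-1*2*23)*7)*(1 + 7) = (-2*23*7)*8 = -46*7*8 = -322*8 = -2576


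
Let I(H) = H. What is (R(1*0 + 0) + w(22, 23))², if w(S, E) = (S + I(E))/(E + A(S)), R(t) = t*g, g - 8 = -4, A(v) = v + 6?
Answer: 225/289 ≈ 0.77855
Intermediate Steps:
A(v) = 6 + v
g = 4 (g = 8 - 4 = 4)
R(t) = 4*t (R(t) = t*4 = 4*t)
w(S, E) = (E + S)/(6 + E + S) (w(S, E) = (S + E)/(E + (6 + S)) = (E + S)/(6 + E + S))
(R(1*0 + 0) + w(22, 23))² = (4*(1*0 + 0) + (23 + 22)/(6 + 23 + 22))² = (4*(0 + 0) + 45/51)² = (4*0 + (1/51)*45)² = (0 + 15/17)² = (15/17)² = 225/289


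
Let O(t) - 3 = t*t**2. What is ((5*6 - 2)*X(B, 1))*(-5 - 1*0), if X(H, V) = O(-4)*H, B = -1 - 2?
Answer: -25620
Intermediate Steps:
B = -3
O(t) = 3 + t**3 (O(t) = 3 + t*t**2 = 3 + t**3)
X(H, V) = -61*H (X(H, V) = (3 + (-4)**3)*H = (3 - 64)*H = -61*H)
((5*6 - 2)*X(B, 1))*(-5 - 1*0) = ((5*6 - 2)*(-61*(-3)))*(-5 - 1*0) = ((30 - 2)*183)*(-5 + 0) = (28*183)*(-5) = 5124*(-5) = -25620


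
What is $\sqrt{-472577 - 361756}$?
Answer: $i \sqrt{834333} \approx 913.42 i$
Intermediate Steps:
$\sqrt{-472577 - 361756} = \sqrt{-834333} = i \sqrt{834333}$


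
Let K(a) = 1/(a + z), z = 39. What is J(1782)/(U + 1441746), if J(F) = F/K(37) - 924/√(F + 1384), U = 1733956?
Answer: 67716/1587851 - 231*√3166/2513568133 ≈ 0.042641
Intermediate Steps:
K(a) = 1/(39 + a) (K(a) = 1/(a + 39) = 1/(39 + a))
J(F) = -924/√(1384 + F) + 76*F (J(F) = F/(1/(39 + 37)) - 924/√(F + 1384) = F/(1/76) - 924/√(1384 + F) = F*76 - 924/√(1384 + F) = 76*F - 924/√(1384 + F) = -924/√(1384 + F) + 76*F)
J(1782)/(U + 1441746) = (-924/√(1384 + 1782) + 76*1782)/(1733956 + 1441746) = (-462*√3166/1583 + 135432)/3175702 = (-462*√3166/1583 + 135432)*(1/3175702) = (135432 - 462*√3166/1583)*(1/3175702) = 67716/1587851 - 231*√3166/2513568133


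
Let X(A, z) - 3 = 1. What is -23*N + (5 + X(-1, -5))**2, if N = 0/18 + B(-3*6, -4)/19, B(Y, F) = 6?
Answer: 1401/19 ≈ 73.737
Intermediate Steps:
X(A, z) = 4 (X(A, z) = 3 + 1 = 4)
N = 6/19 (N = 0/18 + 6/19 = 0*(1/18) + 6*(1/19) = 0 + 6/19 = 6/19 ≈ 0.31579)
-23*N + (5 + X(-1, -5))**2 = -23*6/19 + (5 + 4)**2 = -138/19 + 9**2 = -138/19 + 81 = 1401/19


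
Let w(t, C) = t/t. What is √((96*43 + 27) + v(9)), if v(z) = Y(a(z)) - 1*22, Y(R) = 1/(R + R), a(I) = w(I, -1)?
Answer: √16534/2 ≈ 64.292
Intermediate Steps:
w(t, C) = 1
a(I) = 1
Y(R) = 1/(2*R)
v(z) = -43/2 (v(z) = (½)/1 - 1*22 = (½)*1 - 22 = ½ - 22 = -43/2)
√((96*43 + 27) + v(9)) = √((96*43 + 27) - 43/2) = √((4128 + 27) - 43/2) = √(4155 - 43/2) = √(8267/2) = √16534/2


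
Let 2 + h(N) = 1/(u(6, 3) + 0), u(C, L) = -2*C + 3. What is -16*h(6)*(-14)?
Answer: -4256/9 ≈ -472.89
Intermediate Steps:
u(C, L) = 3 - 2*C
h(N) = -19/9 (h(N) = -2 + 1/((3 - 2*6) + 0) = -2 + 1/((3 - 12) + 0) = -2 + 1/(-9 + 0) = -2 + 1/(-9) = -2 - ⅑ = -19/9)
-16*h(6)*(-14) = -16*(-19/9)*(-14) = (304/9)*(-14) = -4256/9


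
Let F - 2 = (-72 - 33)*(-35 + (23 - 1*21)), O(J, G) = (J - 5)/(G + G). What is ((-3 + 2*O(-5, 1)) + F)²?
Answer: 11930116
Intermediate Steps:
O(J, G) = (-5 + J)/(2*G) (O(J, G) = (-5 + J)/((2*G)) = (-5 + J)*(1/(2*G)) = (-5 + J)/(2*G))
F = 3467 (F = 2 + (-72 - 33)*(-35 + (23 - 1*21)) = 2 - 105*(-35 + (23 - 21)) = 2 - 105*(-35 + 2) = 2 - 105*(-33) = 2 + 3465 = 3467)
((-3 + 2*O(-5, 1)) + F)² = ((-3 + 2*((½)*(-5 - 5)/1)) + 3467)² = ((-3 + 2*((½)*1*(-10))) + 3467)² = ((-3 + 2*(-5)) + 3467)² = ((-3 - 10) + 3467)² = (-13 + 3467)² = 3454² = 11930116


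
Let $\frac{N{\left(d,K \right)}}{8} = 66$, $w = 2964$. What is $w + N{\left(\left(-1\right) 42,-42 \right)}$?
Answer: $3492$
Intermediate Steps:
$N{\left(d,K \right)} = 528$ ($N{\left(d,K \right)} = 8 \cdot 66 = 528$)
$w + N{\left(\left(-1\right) 42,-42 \right)} = 2964 + 528 = 3492$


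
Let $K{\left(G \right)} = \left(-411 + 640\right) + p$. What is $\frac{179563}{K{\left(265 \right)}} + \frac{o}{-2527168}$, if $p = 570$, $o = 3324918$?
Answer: $\frac{225564629051}{1009603616} \approx 223.42$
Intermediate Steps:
$K{\left(G \right)} = 799$ ($K{\left(G \right)} = \left(-411 + 640\right) + 570 = 229 + 570 = 799$)
$\frac{179563}{K{\left(265 \right)}} + \frac{o}{-2527168} = \frac{179563}{799} + \frac{3324918}{-2527168} = 179563 \cdot \frac{1}{799} + 3324918 \left(- \frac{1}{2527168}\right) = \frac{179563}{799} - \frac{1662459}{1263584} = \frac{225564629051}{1009603616}$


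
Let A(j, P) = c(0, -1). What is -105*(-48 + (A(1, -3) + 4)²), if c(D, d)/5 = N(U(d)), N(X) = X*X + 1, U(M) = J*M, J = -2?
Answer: -83265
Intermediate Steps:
U(M) = -2*M
N(X) = 1 + X² (N(X) = X² + 1 = 1 + X²)
c(D, d) = 5 + 20*d² (c(D, d) = 5*(1 + (-2*d)²) = 5*(1 + 4*d²) = 5 + 20*d²)
A(j, P) = 25 (A(j, P) = 5 + 20*(-1)² = 5 + 20*1 = 5 + 20 = 25)
-105*(-48 + (A(1, -3) + 4)²) = -105*(-48 + (25 + 4)²) = -105*(-48 + 29²) = -105*(-48 + 841) = -105*793 = -83265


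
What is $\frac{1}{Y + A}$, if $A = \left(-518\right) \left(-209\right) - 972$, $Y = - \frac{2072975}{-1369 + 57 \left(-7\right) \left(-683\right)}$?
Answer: $\frac{271148}{29089395945} \approx 9.3212 \cdot 10^{-6}$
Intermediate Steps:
$Y = - \frac{2072975}{271148}$ ($Y = - \frac{2072975}{-1369 - -272517} = - \frac{2072975}{-1369 + 272517} = - \frac{2072975}{271148} \approx -7.6452$)
$A = 107290$ ($A = 108262 - 972 = 107290$)
$\frac{1}{Y + A} = \frac{1}{- \frac{2072975}{271148} + 107290} = \frac{1}{\frac{29089395945}{271148}} = \frac{271148}{29089395945}$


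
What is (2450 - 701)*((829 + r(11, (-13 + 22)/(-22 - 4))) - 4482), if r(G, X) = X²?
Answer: -4318887903/676 ≈ -6.3889e+6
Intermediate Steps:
(2450 - 701)*((829 + r(11, (-13 + 22)/(-22 - 4))) - 4482) = (2450 - 701)*((829 + ((-13 + 22)/(-22 - 4))²) - 4482) = 1749*((829 + (9/(-26))²) - 4482) = 1749*((829 + (9*(-1/26))²) - 4482) = 1749*((829 + (-9/26)²) - 4482) = 1749*((829 + 81/676) - 4482) = 1749*(560485/676 - 4482) = 1749*(-2469347/676) = -4318887903/676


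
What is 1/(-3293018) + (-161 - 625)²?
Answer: 2034413348327/3293018 ≈ 6.1780e+5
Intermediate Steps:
1/(-3293018) + (-161 - 625)² = -1/3293018 + (-786)² = -1/3293018 + 617796 = 2034413348327/3293018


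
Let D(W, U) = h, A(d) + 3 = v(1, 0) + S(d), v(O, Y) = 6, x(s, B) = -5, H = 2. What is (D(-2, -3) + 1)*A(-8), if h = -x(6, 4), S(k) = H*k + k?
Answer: -126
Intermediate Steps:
S(k) = 3*k (S(k) = 2*k + k = 3*k)
A(d) = 3 + 3*d (A(d) = -3 + (6 + 3*d) = 3 + 3*d)
h = 5 (h = -1*(-5) = 5)
D(W, U) = 5
(D(-2, -3) + 1)*A(-8) = (5 + 1)*(3 + 3*(-8)) = 6*(3 - 24) = 6*(-21) = -126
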